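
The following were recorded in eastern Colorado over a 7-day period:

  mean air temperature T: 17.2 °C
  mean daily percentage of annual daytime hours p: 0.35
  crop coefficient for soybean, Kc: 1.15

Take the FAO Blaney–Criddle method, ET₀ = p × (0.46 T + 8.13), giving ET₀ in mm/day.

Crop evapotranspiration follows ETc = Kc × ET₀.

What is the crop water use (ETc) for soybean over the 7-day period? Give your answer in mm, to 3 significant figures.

ET₀ = 0.35 × (0.46 × 17.2 + 8.13) = 0.35 × 16.042 = 5.6147 mm/d
ETc = Kc × ET₀ = 1.15 × 5.6147 = 6.4569 mm/d
Over 7 days: 6.4569 × 7 = 45.198 mm

45.2 mm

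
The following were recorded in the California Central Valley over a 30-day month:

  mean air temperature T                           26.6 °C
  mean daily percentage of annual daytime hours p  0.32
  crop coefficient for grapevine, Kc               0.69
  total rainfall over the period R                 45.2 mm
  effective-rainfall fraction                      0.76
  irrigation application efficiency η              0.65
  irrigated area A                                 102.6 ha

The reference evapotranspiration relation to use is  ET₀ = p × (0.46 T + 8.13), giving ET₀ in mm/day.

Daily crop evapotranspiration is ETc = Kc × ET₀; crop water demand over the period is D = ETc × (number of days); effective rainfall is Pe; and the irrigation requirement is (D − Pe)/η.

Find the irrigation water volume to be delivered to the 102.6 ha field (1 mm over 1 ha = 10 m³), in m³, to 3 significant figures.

159000 m³

ET₀ = 0.32 × (0.46 × 26.6 + 8.13) = 0.32 × 20.366 = 6.5171 mm/d
ETc = Kc × ET₀ = 0.69 × 6.5171 = 4.4968 mm/d
Crop demand D = ETc × 30 d = 4.4968 × 30 = 134.904 mm
Pe = 0.76 × 45.2 = 34.352 mm
D − Pe = 134.904 − 34.352 = 100.552 mm
Gross irrigation = 100.552 / 0.65 = 154.695 mm
Volume = 154.695 mm × 102.6 ha × 10 = 158717.1 m³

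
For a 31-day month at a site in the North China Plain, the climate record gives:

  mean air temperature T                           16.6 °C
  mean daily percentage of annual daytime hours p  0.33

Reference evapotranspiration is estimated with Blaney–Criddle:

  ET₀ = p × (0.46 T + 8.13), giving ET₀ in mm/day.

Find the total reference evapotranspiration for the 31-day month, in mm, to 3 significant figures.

ET₀ = 0.33 × (0.46 × 16.6 + 8.13) = 0.33 × 15.766 = 5.2028 mm/d
Monthly total = 5.2028 × 31 = 161.287 mm

161 mm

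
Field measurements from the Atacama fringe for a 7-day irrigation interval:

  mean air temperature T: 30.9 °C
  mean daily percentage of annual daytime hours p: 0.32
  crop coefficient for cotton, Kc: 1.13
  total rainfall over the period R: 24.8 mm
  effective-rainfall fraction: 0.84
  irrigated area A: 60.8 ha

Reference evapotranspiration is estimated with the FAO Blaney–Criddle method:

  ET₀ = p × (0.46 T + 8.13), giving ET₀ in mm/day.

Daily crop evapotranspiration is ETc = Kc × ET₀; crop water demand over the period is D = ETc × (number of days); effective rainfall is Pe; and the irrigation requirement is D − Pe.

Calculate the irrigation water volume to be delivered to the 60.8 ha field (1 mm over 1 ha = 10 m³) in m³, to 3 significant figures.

21700 m³

ET₀ = 0.32 × (0.46 × 30.9 + 8.13) = 0.32 × 22.344 = 7.1501 mm/d
ETc = Kc × ET₀ = 1.13 × 7.1501 = 8.0796 mm/d
Crop demand D = ETc × 7 d = 8.0796 × 7 = 56.557 mm
Pe = 0.84 × 24.8 = 20.832 mm
D − Pe = 56.557 − 20.832 = 35.725 mm
Volume = 35.725 mm × 60.8 ha × 10 = 21720.8 m³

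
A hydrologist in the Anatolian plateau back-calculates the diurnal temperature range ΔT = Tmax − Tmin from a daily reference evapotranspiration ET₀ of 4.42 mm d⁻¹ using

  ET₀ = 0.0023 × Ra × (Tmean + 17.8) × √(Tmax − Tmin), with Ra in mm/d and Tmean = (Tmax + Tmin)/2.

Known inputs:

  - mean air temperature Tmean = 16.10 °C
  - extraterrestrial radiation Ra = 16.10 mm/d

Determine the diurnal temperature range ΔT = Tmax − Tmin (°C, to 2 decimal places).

√ΔT = ET₀ / [0.0023 × Ra × (Tmean+17.8)] = 4.42 / (0.0023 × 16.10 × 33.90) = 3.5210
ΔT = 3.5210² = 12.397 °C

12.40 °C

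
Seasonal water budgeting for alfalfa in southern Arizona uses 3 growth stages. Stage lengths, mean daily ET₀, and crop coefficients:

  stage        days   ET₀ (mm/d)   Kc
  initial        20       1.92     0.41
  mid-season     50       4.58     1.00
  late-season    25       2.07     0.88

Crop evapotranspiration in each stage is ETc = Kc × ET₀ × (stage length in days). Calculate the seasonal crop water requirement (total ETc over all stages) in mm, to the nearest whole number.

initial: 0.41 × 1.92 × 20 = 15.74 mm
mid-season: 1.00 × 4.58 × 50 = 229.00 mm
late-season: 0.88 × 2.07 × 25 = 45.54 mm
Seasonal total = 290.28 mm

290 mm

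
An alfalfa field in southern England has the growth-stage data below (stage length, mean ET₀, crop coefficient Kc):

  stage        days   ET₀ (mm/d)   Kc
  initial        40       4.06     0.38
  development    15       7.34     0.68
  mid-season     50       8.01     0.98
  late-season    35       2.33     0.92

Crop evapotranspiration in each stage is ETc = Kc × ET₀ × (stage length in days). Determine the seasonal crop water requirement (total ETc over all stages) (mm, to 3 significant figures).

initial: 0.38 × 4.06 × 40 = 61.71 mm
development: 0.68 × 7.34 × 15 = 74.87 mm
mid-season: 0.98 × 8.01 × 50 = 392.49 mm
late-season: 0.92 × 2.33 × 35 = 75.03 mm
Seasonal total = 604.10 mm

604 mm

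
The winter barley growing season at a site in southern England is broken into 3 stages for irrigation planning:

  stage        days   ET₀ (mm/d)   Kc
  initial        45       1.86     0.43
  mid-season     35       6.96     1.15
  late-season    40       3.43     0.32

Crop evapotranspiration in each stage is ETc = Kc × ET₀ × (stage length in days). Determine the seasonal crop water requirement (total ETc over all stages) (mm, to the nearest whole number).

360 mm

initial: 0.43 × 1.86 × 45 = 35.99 mm
mid-season: 1.15 × 6.96 × 35 = 280.14 mm
late-season: 0.32 × 3.43 × 40 = 43.90 mm
Seasonal total = 360.03 mm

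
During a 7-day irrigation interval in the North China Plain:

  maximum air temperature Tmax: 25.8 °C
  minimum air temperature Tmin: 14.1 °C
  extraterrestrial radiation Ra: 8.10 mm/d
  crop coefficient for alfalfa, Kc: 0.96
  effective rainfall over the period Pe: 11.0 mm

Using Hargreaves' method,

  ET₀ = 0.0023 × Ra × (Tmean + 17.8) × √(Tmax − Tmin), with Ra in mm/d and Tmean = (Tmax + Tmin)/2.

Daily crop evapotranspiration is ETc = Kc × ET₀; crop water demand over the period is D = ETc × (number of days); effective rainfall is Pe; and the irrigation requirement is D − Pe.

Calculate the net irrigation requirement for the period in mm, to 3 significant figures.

5.17 mm

Tmean = (25.8 + 14.1)/2 = 19.95 °C
ET₀ = 0.0023 × 8.10 × (19.95 + 17.8) × √11.7 = 0.0023 × 8.10 × 37.75 × 3.4205 = 2.4056 mm/d
ETc = Kc × ET₀ = 0.96 × 2.4056 = 2.3094 mm/d
Crop demand D = ETc × 7 d = 2.3094 × 7 = 16.166 mm
D − Pe = 16.166 − 11.0 = 5.166 mm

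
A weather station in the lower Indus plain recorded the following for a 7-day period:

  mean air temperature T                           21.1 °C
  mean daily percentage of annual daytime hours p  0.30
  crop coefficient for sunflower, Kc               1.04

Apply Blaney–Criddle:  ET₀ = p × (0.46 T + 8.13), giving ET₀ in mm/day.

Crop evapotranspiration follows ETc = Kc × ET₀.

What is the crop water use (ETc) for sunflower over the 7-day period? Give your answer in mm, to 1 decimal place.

ET₀ = 0.30 × (0.46 × 21.1 + 8.13) = 0.30 × 17.836 = 5.3508 mm/d
ETc = Kc × ET₀ = 1.04 × 5.3508 = 5.5648 mm/d
Over 7 days: 5.5648 × 7 = 38.954 mm

39.0 mm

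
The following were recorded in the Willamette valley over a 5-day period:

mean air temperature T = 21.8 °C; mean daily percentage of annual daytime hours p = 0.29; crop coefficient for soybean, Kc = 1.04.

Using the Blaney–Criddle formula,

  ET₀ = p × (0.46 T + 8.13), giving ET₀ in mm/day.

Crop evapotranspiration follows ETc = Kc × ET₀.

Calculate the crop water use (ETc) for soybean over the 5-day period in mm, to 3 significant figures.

ET₀ = 0.29 × (0.46 × 21.8 + 8.13) = 0.29 × 18.158 = 5.2658 mm/d
ETc = Kc × ET₀ = 1.04 × 5.2658 = 5.4764 mm/d
Over 5 days: 5.4764 × 5 = 27.382 mm

27.4 mm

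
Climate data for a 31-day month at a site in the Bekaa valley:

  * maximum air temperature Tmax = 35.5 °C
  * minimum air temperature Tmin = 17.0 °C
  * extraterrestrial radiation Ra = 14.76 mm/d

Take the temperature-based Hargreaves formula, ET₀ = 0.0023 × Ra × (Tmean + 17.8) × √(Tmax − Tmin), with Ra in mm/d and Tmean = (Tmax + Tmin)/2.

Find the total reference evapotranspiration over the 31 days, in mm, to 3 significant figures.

Tmean = (35.5 + 17.0)/2 = 26.25 °C
ET₀ = 0.0023 × 14.76 × (26.25 + 17.8) × √18.5 = 0.0023 × 14.76 × 44.05 × 4.3012 = 6.4321 mm/d
Over 31 days: 6.4321 × 31 = 199.395 mm

199 mm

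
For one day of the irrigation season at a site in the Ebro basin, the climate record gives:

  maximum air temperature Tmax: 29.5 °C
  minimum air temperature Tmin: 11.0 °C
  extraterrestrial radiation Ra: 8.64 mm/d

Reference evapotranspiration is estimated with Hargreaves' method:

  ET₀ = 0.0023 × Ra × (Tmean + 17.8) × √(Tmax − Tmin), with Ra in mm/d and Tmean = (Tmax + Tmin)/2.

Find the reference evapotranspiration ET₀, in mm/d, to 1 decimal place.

3.3 mm/d

Tmean = (29.5 + 11.0)/2 = 20.25 °C
ET₀ = 0.0023 × 8.64 × (20.25 + 17.8) × √18.5 = 0.0023 × 8.64 × 38.05 × 4.3012 = 3.2523 mm/d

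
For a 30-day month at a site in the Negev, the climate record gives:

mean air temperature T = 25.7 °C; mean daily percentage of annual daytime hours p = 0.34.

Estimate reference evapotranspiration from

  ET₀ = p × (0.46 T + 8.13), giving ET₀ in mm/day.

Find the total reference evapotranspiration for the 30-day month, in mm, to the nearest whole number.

ET₀ = 0.34 × (0.46 × 25.7 + 8.13) = 0.34 × 19.952 = 6.7837 mm/d
Monthly total = 6.7837 × 30 = 203.511 mm

204 mm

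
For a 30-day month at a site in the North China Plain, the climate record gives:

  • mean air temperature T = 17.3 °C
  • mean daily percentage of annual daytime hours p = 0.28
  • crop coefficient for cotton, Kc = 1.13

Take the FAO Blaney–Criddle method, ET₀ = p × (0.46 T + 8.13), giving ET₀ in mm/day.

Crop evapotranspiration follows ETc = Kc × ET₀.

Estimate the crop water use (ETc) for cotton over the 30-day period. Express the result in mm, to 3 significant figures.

ET₀ = 0.28 × (0.46 × 17.3 + 8.13) = 0.28 × 16.088 = 4.5046 mm/d
ETc = Kc × ET₀ = 1.13 × 4.5046 = 5.0902 mm/d
Over 30 days: 5.0902 × 30 = 152.706 mm

153 mm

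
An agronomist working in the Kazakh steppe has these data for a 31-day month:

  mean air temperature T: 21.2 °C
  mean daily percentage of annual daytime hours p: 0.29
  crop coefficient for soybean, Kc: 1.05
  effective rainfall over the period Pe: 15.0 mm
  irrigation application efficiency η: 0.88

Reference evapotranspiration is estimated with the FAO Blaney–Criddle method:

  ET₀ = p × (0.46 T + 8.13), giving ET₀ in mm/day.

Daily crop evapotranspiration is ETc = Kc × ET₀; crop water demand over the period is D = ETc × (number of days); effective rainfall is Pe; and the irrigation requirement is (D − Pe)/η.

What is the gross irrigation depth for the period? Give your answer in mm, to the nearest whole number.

175 mm

ET₀ = 0.29 × (0.46 × 21.2 + 8.13) = 0.29 × 17.882 = 5.1858 mm/d
ETc = Kc × ET₀ = 1.05 × 5.1858 = 5.4451 mm/d
Crop demand D = ETc × 31 d = 5.4451 × 31 = 168.798 mm
D − Pe = 168.798 − 15.0 = 153.798 mm
Gross irrigation = 153.798 / 0.88 = 174.770 mm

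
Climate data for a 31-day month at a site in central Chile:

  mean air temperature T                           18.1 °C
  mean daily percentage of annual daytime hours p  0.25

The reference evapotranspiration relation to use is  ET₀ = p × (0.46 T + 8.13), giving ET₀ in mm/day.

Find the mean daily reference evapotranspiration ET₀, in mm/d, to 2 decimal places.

ET₀ = 0.25 × (0.46 × 18.1 + 8.13) = 0.25 × 16.456 = 4.1140 mm/d

4.11 mm/d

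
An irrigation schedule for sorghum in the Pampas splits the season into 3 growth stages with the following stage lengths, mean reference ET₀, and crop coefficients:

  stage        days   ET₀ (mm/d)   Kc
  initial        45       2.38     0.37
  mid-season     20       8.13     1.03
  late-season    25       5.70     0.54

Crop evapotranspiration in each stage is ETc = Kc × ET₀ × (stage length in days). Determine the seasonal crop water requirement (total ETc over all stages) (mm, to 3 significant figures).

284 mm

initial: 0.37 × 2.38 × 45 = 39.63 mm
mid-season: 1.03 × 8.13 × 20 = 167.48 mm
late-season: 0.54 × 5.70 × 25 = 76.95 mm
Seasonal total = 284.06 mm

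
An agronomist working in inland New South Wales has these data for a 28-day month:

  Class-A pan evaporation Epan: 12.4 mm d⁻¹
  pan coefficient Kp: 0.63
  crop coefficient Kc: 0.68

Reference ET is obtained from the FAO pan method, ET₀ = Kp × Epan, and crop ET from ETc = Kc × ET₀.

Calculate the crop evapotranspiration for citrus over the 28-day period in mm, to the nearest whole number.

ET₀ = 0.63 × 12.4 = 7.8120 mm/d
ETc = Kc × ET₀ = 0.68 × 7.8120 = 5.3122 mm/d
Over 28 days: 5.3122 × 28 = 148.742 mm

149 mm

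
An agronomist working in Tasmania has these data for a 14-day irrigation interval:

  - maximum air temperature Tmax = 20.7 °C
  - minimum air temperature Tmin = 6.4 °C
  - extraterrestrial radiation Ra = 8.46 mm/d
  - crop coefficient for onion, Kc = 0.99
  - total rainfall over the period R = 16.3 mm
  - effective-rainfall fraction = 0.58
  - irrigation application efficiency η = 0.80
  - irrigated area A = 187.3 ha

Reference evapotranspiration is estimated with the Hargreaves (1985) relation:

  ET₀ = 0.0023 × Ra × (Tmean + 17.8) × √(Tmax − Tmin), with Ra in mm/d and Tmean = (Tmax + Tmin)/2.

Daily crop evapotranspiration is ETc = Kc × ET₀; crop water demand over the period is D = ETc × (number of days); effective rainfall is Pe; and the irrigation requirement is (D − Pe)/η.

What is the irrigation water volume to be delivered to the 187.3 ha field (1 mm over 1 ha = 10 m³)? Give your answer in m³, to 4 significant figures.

52720 m³

Tmean = (20.7 + 6.4)/2 = 13.55 °C
ET₀ = 0.0023 × 8.46 × (13.55 + 17.8) × √14.3 = 0.0023 × 8.46 × 31.35 × 3.7815 = 2.3067 mm/d
ETc = Kc × ET₀ = 0.99 × 2.3067 = 2.2836 mm/d
Crop demand D = ETc × 14 d = 2.2836 × 14 = 31.970 mm
Pe = 0.58 × 16.3 = 9.454 mm
D − Pe = 31.970 − 9.454 = 22.516 mm
Gross irrigation = 22.516 / 0.80 = 28.145 mm
Volume = 28.145 mm × 187.3 ha × 10 = 52715.6 m³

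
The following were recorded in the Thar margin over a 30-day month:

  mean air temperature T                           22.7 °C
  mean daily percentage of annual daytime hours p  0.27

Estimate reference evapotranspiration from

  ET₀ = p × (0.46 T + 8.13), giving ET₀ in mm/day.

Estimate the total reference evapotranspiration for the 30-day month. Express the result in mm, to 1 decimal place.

ET₀ = 0.27 × (0.46 × 22.7 + 8.13) = 0.27 × 18.572 = 5.0144 mm/d
Monthly total = 5.0144 × 30 = 150.432 mm

150.4 mm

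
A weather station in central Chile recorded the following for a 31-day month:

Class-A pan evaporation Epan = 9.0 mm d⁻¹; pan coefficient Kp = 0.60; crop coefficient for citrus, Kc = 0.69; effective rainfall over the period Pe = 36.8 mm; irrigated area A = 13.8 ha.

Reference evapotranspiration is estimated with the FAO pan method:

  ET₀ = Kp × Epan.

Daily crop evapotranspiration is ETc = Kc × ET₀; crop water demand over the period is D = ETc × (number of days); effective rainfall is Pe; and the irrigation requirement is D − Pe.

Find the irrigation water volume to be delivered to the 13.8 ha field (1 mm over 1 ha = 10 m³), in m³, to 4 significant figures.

10860 m³

ET₀ = 0.60 × 9.0 = 5.4000 mm/d
ETc = Kc × ET₀ = 0.69 × 5.4000 = 3.7260 mm/d
Crop demand D = ETc × 31 d = 3.7260 × 31 = 115.506 mm
D − Pe = 115.506 − 36.8 = 78.706 mm
Volume = 78.706 mm × 13.8 ha × 10 = 10861.4 m³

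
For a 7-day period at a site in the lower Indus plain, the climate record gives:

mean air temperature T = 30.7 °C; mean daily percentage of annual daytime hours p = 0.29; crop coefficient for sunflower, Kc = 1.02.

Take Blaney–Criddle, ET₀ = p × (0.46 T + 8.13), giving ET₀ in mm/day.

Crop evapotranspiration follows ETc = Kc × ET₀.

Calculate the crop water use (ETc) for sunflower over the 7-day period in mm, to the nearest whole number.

ET₀ = 0.29 × (0.46 × 30.7 + 8.13) = 0.29 × 22.252 = 6.4531 mm/d
ETc = Kc × ET₀ = 1.02 × 6.4531 = 6.5822 mm/d
Over 7 days: 6.5822 × 7 = 46.075 mm

46 mm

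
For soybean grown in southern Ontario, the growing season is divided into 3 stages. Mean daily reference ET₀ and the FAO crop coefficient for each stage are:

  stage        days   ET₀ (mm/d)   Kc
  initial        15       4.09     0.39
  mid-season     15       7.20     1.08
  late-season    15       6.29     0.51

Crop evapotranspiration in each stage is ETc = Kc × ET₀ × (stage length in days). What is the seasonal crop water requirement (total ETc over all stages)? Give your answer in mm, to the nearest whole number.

initial: 0.39 × 4.09 × 15 = 23.93 mm
mid-season: 1.08 × 7.20 × 15 = 116.64 mm
late-season: 0.51 × 6.29 × 15 = 48.12 mm
Seasonal total = 188.69 mm

189 mm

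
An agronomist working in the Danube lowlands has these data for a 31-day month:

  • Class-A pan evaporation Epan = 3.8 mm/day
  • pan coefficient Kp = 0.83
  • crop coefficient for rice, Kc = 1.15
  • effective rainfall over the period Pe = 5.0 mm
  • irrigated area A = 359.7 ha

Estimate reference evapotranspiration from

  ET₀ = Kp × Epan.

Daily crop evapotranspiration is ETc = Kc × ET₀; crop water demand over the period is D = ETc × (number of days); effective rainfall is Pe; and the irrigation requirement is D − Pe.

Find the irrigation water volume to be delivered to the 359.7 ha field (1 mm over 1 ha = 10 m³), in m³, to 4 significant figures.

386500 m³

ET₀ = 0.83 × 3.8 = 3.1540 mm/d
ETc = Kc × ET₀ = 1.15 × 3.1540 = 3.6271 mm/d
Crop demand D = ETc × 31 d = 3.6271 × 31 = 112.440 mm
D − Pe = 112.440 − 5.0 = 107.440 mm
Volume = 107.440 mm × 359.7 ha × 10 = 386461.7 m³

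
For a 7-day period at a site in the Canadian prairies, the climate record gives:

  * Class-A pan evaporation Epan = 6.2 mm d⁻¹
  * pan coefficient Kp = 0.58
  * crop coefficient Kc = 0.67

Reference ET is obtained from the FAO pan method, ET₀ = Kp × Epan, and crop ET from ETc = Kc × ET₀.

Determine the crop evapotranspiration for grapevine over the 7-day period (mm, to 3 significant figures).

16.9 mm

ET₀ = 0.58 × 6.2 = 3.5960 mm/d
ETc = Kc × ET₀ = 0.67 × 3.5960 = 2.4093 mm/d
Over 7 days: 2.4093 × 7 = 16.865 mm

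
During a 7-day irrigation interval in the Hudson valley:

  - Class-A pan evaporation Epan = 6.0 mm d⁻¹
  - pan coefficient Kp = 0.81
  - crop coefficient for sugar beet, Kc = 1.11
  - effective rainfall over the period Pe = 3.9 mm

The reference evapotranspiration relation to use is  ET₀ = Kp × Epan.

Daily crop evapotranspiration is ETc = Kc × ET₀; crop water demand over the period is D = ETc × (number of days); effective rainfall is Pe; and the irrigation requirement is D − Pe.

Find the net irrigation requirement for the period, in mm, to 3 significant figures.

ET₀ = 0.81 × 6.0 = 4.8600 mm/d
ETc = Kc × ET₀ = 1.11 × 4.8600 = 5.3946 mm/d
Crop demand D = ETc × 7 d = 5.3946 × 7 = 37.762 mm
D − Pe = 37.762 − 3.9 = 33.862 mm

33.9 mm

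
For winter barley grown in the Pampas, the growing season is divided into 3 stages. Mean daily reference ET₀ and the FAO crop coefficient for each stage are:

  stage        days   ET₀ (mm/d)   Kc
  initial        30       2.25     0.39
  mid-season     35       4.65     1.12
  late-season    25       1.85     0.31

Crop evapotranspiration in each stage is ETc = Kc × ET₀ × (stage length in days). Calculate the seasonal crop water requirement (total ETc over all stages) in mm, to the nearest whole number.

223 mm

initial: 0.39 × 2.25 × 30 = 26.33 mm
mid-season: 1.12 × 4.65 × 35 = 182.28 mm
late-season: 0.31 × 1.85 × 25 = 14.34 mm
Seasonal total = 222.95 mm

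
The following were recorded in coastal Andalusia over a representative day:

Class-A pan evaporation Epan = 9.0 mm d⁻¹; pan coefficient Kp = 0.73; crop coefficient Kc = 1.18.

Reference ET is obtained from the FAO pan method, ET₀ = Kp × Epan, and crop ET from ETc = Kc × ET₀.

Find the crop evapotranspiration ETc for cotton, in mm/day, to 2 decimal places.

ET₀ = 0.73 × 9.0 = 6.5700 mm/d
ETc = Kc × ET₀ = 1.18 × 6.5700 = 7.7526 mm/d

7.75 mm/day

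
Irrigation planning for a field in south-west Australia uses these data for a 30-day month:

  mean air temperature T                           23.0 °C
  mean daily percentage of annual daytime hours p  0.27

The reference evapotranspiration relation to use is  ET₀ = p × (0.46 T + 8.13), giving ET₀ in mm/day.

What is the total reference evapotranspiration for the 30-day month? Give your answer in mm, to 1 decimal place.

151.6 mm

ET₀ = 0.27 × (0.46 × 23.0 + 8.13) = 0.27 × 18.710 = 5.0517 mm/d
Monthly total = 5.0517 × 30 = 151.551 mm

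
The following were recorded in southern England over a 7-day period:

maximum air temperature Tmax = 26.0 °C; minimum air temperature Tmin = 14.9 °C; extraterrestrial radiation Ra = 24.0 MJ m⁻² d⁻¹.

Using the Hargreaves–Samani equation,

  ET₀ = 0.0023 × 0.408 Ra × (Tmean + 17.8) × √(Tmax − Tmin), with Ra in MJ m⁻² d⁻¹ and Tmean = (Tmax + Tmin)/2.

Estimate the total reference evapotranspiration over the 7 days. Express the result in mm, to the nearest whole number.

20 mm

Tmean = (26.0 + 14.9)/2 = 20.45 °C
0.408 Ra = 0.408 × 24.0 = 9.7920 mm/d equivalent
ET₀ = 0.0023 × 9.7920 × (20.45 + 17.8) × √11.1 = 0.0023 × 9.7920 × 38.25 × 3.3317 = 2.8701 mm/d
Over 7 days: 2.8701 × 7 = 20.091 mm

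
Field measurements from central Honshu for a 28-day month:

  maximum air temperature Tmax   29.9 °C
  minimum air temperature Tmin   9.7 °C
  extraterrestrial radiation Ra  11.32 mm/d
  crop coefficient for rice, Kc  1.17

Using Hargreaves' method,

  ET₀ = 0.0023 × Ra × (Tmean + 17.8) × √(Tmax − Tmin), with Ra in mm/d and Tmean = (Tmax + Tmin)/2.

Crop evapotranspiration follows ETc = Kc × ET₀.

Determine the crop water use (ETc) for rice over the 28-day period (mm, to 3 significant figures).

144 mm

Tmean = (29.9 + 9.7)/2 = 19.80 °C
ET₀ = 0.0023 × 11.32 × (19.80 + 17.8) × √20.2 = 0.0023 × 11.32 × 37.60 × 4.4944 = 4.3998 mm/d
ETc = Kc × ET₀ = 1.17 × 4.3998 = 5.1478 mm/d
Over 28 days: 5.1478 × 28 = 144.138 mm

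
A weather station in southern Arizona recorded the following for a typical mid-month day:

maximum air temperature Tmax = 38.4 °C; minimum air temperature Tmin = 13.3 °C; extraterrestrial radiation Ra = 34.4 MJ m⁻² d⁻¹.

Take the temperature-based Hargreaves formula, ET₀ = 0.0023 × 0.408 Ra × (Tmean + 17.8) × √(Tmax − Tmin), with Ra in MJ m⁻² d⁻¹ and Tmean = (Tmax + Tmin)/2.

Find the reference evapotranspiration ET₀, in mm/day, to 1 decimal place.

Tmean = (38.4 + 13.3)/2 = 25.85 °C
0.408 Ra = 0.408 × 34.4 = 14.0352 mm/d equivalent
ET₀ = 0.0023 × 14.0352 × (25.85 + 17.8) × √25.1 = 0.0023 × 14.0352 × 43.65 × 5.0100 = 7.0594 mm/d

7.1 mm/day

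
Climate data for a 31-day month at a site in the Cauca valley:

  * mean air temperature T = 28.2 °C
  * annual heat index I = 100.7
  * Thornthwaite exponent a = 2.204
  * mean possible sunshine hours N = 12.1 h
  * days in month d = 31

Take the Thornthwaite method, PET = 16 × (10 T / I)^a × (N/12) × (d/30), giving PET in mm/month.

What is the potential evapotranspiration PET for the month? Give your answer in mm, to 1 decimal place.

161.3 mm

10T/I = 10 × 28.2 / 100.7 = 2.8004
(10T/I)^a = 2.8004^2.204 = 9.6755
Uncorrected PET = 16 × 9.6755 = 154.808 mm
Correction = (N/12)(d/30) = (12.1/12)(31/30) = 1.0419
PET = 154.808 × 1.0419 = 161.294 mm/month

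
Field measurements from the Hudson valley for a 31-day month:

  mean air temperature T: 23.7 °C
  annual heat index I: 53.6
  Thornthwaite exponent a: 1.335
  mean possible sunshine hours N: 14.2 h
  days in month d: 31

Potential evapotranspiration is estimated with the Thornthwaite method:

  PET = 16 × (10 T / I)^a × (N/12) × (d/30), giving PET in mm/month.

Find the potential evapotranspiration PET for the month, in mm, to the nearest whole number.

142 mm

10T/I = 10 × 23.7 / 53.6 = 4.4216
(10T/I)^a = 4.4216^1.335 = 7.2753
Uncorrected PET = 16 × 7.2753 = 116.405 mm
Correction = (N/12)(d/30) = (14.2/12)(31/30) = 1.2228
PET = 116.405 × 1.2228 = 142.340 mm/month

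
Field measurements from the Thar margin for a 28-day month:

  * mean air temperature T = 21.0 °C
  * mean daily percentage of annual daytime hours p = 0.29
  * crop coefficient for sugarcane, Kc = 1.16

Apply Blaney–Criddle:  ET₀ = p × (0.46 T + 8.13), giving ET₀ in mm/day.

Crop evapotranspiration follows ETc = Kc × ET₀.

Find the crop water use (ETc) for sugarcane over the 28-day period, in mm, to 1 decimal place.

ET₀ = 0.29 × (0.46 × 21.0 + 8.13) = 0.29 × 17.790 = 5.1591 mm/d
ETc = Kc × ET₀ = 1.16 × 5.1591 = 5.9846 mm/d
Over 28 days: 5.9846 × 28 = 167.569 mm

167.6 mm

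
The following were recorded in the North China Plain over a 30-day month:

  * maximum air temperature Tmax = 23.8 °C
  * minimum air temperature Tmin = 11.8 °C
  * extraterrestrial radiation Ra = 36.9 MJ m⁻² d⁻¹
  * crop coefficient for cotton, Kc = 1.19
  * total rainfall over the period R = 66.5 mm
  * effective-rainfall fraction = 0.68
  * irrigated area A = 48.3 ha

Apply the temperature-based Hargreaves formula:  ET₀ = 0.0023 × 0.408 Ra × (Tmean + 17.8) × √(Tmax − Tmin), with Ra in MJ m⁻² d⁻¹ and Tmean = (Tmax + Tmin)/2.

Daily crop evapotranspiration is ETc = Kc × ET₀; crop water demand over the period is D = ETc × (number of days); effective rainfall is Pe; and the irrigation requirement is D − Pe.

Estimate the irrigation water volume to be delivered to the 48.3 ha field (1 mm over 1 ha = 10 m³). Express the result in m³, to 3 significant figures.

Tmean = (23.8 + 11.8)/2 = 17.80 °C
0.408 Ra = 0.408 × 36.9 = 15.0552 mm/d equivalent
ET₀ = 0.0023 × 15.0552 × (17.80 + 17.8) × √12.0 = 0.0023 × 15.0552 × 35.60 × 3.4641 = 4.2703 mm/d
ETc = Kc × ET₀ = 1.19 × 4.2703 = 5.0817 mm/d
Crop demand D = ETc × 30 d = 5.0817 × 30 = 152.451 mm
Pe = 0.68 × 66.5 = 45.220 mm
D − Pe = 152.451 − 45.220 = 107.231 mm
Volume = 107.231 mm × 48.3 ha × 10 = 51792.6 m³

51800 m³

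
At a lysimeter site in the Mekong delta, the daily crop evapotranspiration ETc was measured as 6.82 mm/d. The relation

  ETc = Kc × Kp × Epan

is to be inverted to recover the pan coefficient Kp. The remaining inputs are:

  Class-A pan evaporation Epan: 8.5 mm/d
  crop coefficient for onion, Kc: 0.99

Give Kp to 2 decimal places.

0.81

ETc = Kc × Kp × Epan  ⇒  Kp = ETc / (Kc × Epan)
Kp = 6.82 / (0.99 × 8.5) = 6.82 / 8.415 = 0.8105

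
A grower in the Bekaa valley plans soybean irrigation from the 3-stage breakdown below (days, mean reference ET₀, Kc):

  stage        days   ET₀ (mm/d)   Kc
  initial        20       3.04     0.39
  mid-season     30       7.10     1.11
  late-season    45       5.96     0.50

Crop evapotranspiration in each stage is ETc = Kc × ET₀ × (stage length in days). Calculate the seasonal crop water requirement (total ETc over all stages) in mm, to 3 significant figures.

initial: 0.39 × 3.04 × 20 = 23.71 mm
mid-season: 1.11 × 7.10 × 30 = 236.43 mm
late-season: 0.50 × 5.96 × 45 = 134.10 mm
Seasonal total = 394.24 mm

394 mm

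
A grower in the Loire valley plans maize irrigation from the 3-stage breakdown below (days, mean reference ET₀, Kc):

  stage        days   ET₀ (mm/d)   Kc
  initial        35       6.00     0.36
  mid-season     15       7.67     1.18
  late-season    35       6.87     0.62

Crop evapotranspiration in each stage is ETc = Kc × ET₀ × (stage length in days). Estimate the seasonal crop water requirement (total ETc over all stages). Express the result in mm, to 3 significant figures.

360 mm

initial: 0.36 × 6.00 × 35 = 75.60 mm
mid-season: 1.18 × 7.67 × 15 = 135.76 mm
late-season: 0.62 × 6.87 × 35 = 149.08 mm
Seasonal total = 360.44 mm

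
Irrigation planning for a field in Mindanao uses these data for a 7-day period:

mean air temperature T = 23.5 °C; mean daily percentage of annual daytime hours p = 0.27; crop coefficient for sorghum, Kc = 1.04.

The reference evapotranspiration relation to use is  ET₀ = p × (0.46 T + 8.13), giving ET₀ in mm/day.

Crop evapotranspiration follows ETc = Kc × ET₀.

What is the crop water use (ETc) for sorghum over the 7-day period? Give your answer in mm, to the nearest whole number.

ET₀ = 0.27 × (0.46 × 23.5 + 8.13) = 0.27 × 18.940 = 5.1138 mm/d
ETc = Kc × ET₀ = 1.04 × 5.1138 = 5.3184 mm/d
Over 7 days: 5.3184 × 7 = 37.229 mm

37 mm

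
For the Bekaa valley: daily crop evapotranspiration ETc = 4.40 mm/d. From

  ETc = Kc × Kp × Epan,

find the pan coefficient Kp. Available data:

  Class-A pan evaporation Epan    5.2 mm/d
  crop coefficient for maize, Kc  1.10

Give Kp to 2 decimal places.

ETc = Kc × Kp × Epan  ⇒  Kp = ETc / (Kc × Epan)
Kp = 4.40 / (1.10 × 5.2) = 4.40 / 5.720 = 0.7692

0.77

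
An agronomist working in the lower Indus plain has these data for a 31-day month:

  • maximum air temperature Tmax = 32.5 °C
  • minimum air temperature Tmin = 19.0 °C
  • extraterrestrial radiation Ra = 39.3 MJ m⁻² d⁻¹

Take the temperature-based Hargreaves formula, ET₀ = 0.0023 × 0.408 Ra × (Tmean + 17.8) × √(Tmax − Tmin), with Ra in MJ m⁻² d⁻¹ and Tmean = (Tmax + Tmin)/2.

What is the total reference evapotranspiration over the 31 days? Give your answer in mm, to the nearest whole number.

183 mm

Tmean = (32.5 + 19.0)/2 = 25.75 °C
0.408 Ra = 0.408 × 39.3 = 16.0344 mm/d equivalent
ET₀ = 0.0023 × 16.0344 × (25.75 + 17.8) × √13.5 = 0.0023 × 16.0344 × 43.55 × 3.6742 = 5.9011 mm/d
Over 31 days: 5.9011 × 31 = 182.934 mm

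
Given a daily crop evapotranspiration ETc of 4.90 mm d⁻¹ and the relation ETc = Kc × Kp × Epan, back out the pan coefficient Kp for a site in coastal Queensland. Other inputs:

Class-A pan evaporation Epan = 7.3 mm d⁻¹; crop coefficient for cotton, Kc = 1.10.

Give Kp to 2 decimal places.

0.61

ETc = Kc × Kp × Epan  ⇒  Kp = ETc / (Kc × Epan)
Kp = 4.90 / (1.10 × 7.3) = 4.90 / 8.030 = 0.6102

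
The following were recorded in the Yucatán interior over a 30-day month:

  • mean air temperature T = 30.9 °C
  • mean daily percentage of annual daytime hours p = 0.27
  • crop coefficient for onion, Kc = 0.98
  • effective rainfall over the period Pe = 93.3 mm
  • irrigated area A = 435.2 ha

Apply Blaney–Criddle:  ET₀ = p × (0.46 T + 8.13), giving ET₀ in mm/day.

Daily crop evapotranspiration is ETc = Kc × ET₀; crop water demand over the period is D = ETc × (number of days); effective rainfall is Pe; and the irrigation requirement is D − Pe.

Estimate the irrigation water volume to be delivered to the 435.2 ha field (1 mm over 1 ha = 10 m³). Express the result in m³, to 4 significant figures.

365900 m³

ET₀ = 0.27 × (0.46 × 30.9 + 8.13) = 0.27 × 22.344 = 6.0329 mm/d
ETc = Kc × ET₀ = 0.98 × 6.0329 = 5.9122 mm/d
Crop demand D = ETc × 30 d = 5.9122 × 30 = 177.366 mm
D − Pe = 177.366 − 93.3 = 84.066 mm
Volume = 84.066 mm × 435.2 ha × 10 = 365855.2 m³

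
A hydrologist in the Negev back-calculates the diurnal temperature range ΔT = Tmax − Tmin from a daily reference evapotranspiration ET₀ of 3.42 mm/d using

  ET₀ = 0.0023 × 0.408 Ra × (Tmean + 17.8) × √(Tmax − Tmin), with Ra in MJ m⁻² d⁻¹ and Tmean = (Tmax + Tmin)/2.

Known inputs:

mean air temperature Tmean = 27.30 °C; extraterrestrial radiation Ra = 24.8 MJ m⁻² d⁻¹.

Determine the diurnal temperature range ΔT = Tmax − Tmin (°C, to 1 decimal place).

√ΔT = ET₀ / [0.0023 × 0.408 × Ra × (Tmean+17.8)] = 3.42 / (0.0023 × 10.1184 × 45.10) = 3.2584
ΔT = 3.2584² = 10.617 °C

10.6 °C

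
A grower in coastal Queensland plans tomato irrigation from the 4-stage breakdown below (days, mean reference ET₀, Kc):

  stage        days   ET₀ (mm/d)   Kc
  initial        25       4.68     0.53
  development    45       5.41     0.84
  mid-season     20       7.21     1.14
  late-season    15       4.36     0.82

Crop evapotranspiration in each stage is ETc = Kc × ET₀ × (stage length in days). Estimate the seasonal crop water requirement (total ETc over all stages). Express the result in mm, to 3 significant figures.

initial: 0.53 × 4.68 × 25 = 62.01 mm
development: 0.84 × 5.41 × 45 = 204.50 mm
mid-season: 1.14 × 7.21 × 20 = 164.39 mm
late-season: 0.82 × 4.36 × 15 = 53.63 mm
Seasonal total = 484.53 mm

485 mm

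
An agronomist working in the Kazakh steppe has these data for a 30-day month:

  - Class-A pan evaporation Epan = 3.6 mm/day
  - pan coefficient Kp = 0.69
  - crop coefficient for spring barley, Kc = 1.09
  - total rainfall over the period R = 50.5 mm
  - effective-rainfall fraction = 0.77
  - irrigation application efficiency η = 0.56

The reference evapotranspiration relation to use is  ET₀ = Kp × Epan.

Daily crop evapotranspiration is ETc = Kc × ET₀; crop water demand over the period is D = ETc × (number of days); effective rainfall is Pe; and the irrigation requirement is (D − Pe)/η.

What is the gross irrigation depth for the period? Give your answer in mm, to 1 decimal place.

ET₀ = 0.69 × 3.6 = 2.4840 mm/d
ETc = Kc × ET₀ = 1.09 × 2.4840 = 2.7076 mm/d
Crop demand D = ETc × 30 d = 2.7076 × 30 = 81.228 mm
Pe = 0.77 × 50.5 = 38.885 mm
D − Pe = 81.228 − 38.885 = 42.343 mm
Gross irrigation = 42.343 / 0.56 = 75.613 mm

75.6 mm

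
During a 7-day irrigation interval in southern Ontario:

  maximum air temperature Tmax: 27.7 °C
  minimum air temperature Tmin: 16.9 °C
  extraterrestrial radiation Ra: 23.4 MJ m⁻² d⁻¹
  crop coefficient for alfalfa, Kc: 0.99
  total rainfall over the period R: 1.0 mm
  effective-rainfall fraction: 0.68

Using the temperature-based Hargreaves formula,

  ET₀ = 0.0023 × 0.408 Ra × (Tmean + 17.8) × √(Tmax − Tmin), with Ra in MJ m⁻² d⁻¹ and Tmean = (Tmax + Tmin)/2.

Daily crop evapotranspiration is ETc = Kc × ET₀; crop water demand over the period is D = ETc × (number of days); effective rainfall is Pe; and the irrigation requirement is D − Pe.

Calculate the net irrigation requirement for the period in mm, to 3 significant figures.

Tmean = (27.7 + 16.9)/2 = 22.30 °C
0.408 Ra = 0.408 × 23.4 = 9.5472 mm/d equivalent
ET₀ = 0.0023 × 9.5472 × (22.30 + 17.8) × √10.8 = 0.0023 × 9.5472 × 40.10 × 3.2863 = 2.8937 mm/d
ETc = Kc × ET₀ = 0.99 × 2.8937 = 2.8648 mm/d
Crop demand D = ETc × 7 d = 2.8648 × 7 = 20.054 mm
Pe = 0.68 × 1.0 = 0.680 mm
D − Pe = 20.054 − 0.680 = 19.374 mm

19.4 mm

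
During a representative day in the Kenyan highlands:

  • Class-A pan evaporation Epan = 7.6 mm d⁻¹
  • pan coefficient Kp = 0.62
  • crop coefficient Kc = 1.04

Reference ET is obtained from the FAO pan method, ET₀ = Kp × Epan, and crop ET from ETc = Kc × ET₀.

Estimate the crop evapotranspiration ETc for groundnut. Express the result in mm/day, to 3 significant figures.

ET₀ = 0.62 × 7.6 = 4.7120 mm/d
ETc = Kc × ET₀ = 1.04 × 4.7120 = 4.9005 mm/d

4.90 mm/day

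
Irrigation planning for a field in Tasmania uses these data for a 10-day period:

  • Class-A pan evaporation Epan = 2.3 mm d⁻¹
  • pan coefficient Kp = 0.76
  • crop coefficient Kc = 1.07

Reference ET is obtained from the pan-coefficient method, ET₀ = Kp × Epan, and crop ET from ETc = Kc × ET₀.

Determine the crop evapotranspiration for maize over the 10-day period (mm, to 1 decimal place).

ET₀ = 0.76 × 2.3 = 1.7480 mm/d
ETc = Kc × ET₀ = 1.07 × 1.7480 = 1.8704 mm/d
Over 10 days: 1.8704 × 10 = 18.704 mm

18.7 mm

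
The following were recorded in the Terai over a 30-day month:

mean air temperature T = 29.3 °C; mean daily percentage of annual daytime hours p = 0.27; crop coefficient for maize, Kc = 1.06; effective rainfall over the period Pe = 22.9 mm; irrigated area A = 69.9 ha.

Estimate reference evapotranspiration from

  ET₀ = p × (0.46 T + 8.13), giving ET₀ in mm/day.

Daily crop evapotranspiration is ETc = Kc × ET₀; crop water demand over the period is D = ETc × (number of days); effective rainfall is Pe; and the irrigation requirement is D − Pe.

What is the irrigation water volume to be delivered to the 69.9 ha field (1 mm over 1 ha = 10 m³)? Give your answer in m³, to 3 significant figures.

ET₀ = 0.27 × (0.46 × 29.3 + 8.13) = 0.27 × 21.608 = 5.8342 mm/d
ETc = Kc × ET₀ = 1.06 × 5.8342 = 6.1843 mm/d
Crop demand D = ETc × 30 d = 6.1843 × 30 = 185.529 mm
D − Pe = 185.529 − 22.9 = 162.629 mm
Volume = 162.629 mm × 69.9 ha × 10 = 113677.7 m³

114000 m³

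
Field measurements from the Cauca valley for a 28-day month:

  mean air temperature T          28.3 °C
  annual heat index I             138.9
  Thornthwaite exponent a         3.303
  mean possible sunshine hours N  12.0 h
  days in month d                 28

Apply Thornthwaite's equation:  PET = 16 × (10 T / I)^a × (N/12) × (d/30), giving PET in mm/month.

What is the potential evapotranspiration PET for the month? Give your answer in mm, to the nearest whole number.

10T/I = 10 × 28.3 / 138.9 = 2.0374
(10T/I)^a = 2.0374^3.303 = 10.4925
Uncorrected PET = 16 × 10.4925 = 167.880 mm
Correction = (N/12)(d/30) = (12.0/12)(28/30) = 0.9333
PET = 167.880 × 0.9333 = 156.682 mm/month

157 mm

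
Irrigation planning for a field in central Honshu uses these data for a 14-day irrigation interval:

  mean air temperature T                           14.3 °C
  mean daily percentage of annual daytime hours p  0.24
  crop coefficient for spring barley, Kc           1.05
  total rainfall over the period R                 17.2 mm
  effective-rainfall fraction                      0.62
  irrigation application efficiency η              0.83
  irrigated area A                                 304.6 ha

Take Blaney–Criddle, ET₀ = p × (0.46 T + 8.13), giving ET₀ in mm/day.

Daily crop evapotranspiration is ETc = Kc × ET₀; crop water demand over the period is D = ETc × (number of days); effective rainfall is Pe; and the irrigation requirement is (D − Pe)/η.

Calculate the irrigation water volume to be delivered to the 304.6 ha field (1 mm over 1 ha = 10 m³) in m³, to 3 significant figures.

ET₀ = 0.24 × (0.46 × 14.3 + 8.13) = 0.24 × 14.708 = 3.5299 mm/d
ETc = Kc × ET₀ = 1.05 × 3.5299 = 3.7064 mm/d
Crop demand D = ETc × 14 d = 3.7064 × 14 = 51.890 mm
Pe = 0.62 × 17.2 = 10.664 mm
D − Pe = 51.890 − 10.664 = 41.226 mm
Gross irrigation = 41.226 / 0.83 = 49.670 mm
Volume = 49.670 mm × 304.6 ha × 10 = 151294.8 m³

151000 m³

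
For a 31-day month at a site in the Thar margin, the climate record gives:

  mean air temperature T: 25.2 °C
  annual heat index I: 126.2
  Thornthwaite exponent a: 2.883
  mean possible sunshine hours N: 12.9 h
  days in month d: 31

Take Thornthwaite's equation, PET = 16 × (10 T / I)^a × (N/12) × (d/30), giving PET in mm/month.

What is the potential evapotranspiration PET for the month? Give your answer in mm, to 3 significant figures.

131 mm

10T/I = 10 × 25.2 / 126.2 = 1.9968
(10T/I)^a = 1.9968^2.883 = 7.3428
Uncorrected PET = 16 × 7.3428 = 117.485 mm
Correction = (N/12)(d/30) = (12.9/12)(31/30) = 1.1108
PET = 117.485 × 1.1108 = 130.502 mm/month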